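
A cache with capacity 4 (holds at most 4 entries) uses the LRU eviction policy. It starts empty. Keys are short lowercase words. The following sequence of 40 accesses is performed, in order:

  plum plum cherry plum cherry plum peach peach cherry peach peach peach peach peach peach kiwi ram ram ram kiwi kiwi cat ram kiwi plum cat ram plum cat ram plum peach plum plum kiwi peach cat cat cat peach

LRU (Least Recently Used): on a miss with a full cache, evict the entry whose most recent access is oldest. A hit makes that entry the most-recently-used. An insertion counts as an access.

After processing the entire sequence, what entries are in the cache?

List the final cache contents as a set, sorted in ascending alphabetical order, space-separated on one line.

LRU simulation (capacity=4):
  1. access plum: MISS. Cache (LRU->MRU): [plum]
  2. access plum: HIT. Cache (LRU->MRU): [plum]
  3. access cherry: MISS. Cache (LRU->MRU): [plum cherry]
  4. access plum: HIT. Cache (LRU->MRU): [cherry plum]
  5. access cherry: HIT. Cache (LRU->MRU): [plum cherry]
  6. access plum: HIT. Cache (LRU->MRU): [cherry plum]
  7. access peach: MISS. Cache (LRU->MRU): [cherry plum peach]
  8. access peach: HIT. Cache (LRU->MRU): [cherry plum peach]
  9. access cherry: HIT. Cache (LRU->MRU): [plum peach cherry]
  10. access peach: HIT. Cache (LRU->MRU): [plum cherry peach]
  11. access peach: HIT. Cache (LRU->MRU): [plum cherry peach]
  12. access peach: HIT. Cache (LRU->MRU): [plum cherry peach]
  13. access peach: HIT. Cache (LRU->MRU): [plum cherry peach]
  14. access peach: HIT. Cache (LRU->MRU): [plum cherry peach]
  15. access peach: HIT. Cache (LRU->MRU): [plum cherry peach]
  16. access kiwi: MISS. Cache (LRU->MRU): [plum cherry peach kiwi]
  17. access ram: MISS, evict plum. Cache (LRU->MRU): [cherry peach kiwi ram]
  18. access ram: HIT. Cache (LRU->MRU): [cherry peach kiwi ram]
  19. access ram: HIT. Cache (LRU->MRU): [cherry peach kiwi ram]
  20. access kiwi: HIT. Cache (LRU->MRU): [cherry peach ram kiwi]
  21. access kiwi: HIT. Cache (LRU->MRU): [cherry peach ram kiwi]
  22. access cat: MISS, evict cherry. Cache (LRU->MRU): [peach ram kiwi cat]
  23. access ram: HIT. Cache (LRU->MRU): [peach kiwi cat ram]
  24. access kiwi: HIT. Cache (LRU->MRU): [peach cat ram kiwi]
  25. access plum: MISS, evict peach. Cache (LRU->MRU): [cat ram kiwi plum]
  26. access cat: HIT. Cache (LRU->MRU): [ram kiwi plum cat]
  27. access ram: HIT. Cache (LRU->MRU): [kiwi plum cat ram]
  28. access plum: HIT. Cache (LRU->MRU): [kiwi cat ram plum]
  29. access cat: HIT. Cache (LRU->MRU): [kiwi ram plum cat]
  30. access ram: HIT. Cache (LRU->MRU): [kiwi plum cat ram]
  31. access plum: HIT. Cache (LRU->MRU): [kiwi cat ram plum]
  32. access peach: MISS, evict kiwi. Cache (LRU->MRU): [cat ram plum peach]
  33. access plum: HIT. Cache (LRU->MRU): [cat ram peach plum]
  34. access plum: HIT. Cache (LRU->MRU): [cat ram peach plum]
  35. access kiwi: MISS, evict cat. Cache (LRU->MRU): [ram peach plum kiwi]
  36. access peach: HIT. Cache (LRU->MRU): [ram plum kiwi peach]
  37. access cat: MISS, evict ram. Cache (LRU->MRU): [plum kiwi peach cat]
  38. access cat: HIT. Cache (LRU->MRU): [plum kiwi peach cat]
  39. access cat: HIT. Cache (LRU->MRU): [plum kiwi peach cat]
  40. access peach: HIT. Cache (LRU->MRU): [plum kiwi cat peach]
Total: 30 hits, 10 misses, 6 evictions

Answer: cat kiwi peach plum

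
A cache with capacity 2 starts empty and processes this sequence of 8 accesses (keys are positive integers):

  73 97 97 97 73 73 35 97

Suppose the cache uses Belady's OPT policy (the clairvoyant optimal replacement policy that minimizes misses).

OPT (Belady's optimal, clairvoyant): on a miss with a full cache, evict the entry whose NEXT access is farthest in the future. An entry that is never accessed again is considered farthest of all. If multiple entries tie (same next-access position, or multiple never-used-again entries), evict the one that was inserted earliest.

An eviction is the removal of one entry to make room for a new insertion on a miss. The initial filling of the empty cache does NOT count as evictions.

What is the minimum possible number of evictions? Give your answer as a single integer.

Answer: 1

Derivation:
OPT (Belady) simulation (capacity=2):
  1. access 73: MISS. Cache: [73]
  2. access 97: MISS. Cache: [73 97]
  3. access 97: HIT. Next use of 97: step 4. Cache: [73 97]
  4. access 97: HIT. Next use of 97: step 8. Cache: [73 97]
  5. access 73: HIT. Next use of 73: step 6. Cache: [73 97]
  6. access 73: HIT. Next use of 73: never. Cache: [73 97]
  7. access 35: MISS, evict 73 (next use: never). Cache: [97 35]
  8. access 97: HIT. Next use of 97: never. Cache: [97 35]
Total: 5 hits, 3 misses, 1 evictions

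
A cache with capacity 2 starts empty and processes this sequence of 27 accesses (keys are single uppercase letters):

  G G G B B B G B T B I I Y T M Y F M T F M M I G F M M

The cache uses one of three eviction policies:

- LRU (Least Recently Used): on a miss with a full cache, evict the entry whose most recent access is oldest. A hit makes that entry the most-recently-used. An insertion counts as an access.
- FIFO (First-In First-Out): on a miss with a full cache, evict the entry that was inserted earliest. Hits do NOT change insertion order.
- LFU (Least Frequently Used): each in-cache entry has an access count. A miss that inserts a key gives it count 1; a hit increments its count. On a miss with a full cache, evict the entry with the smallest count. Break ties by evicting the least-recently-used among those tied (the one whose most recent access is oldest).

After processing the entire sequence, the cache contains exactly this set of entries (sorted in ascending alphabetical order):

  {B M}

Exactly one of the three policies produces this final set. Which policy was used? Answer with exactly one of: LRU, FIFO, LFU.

Answer: LFU

Derivation:
Simulating under each policy and comparing final sets:
  LRU: final set = {F M} -> differs
  FIFO: final set = {F M} -> differs
  LFU: final set = {B M} -> MATCHES target
Only LFU produces the target set.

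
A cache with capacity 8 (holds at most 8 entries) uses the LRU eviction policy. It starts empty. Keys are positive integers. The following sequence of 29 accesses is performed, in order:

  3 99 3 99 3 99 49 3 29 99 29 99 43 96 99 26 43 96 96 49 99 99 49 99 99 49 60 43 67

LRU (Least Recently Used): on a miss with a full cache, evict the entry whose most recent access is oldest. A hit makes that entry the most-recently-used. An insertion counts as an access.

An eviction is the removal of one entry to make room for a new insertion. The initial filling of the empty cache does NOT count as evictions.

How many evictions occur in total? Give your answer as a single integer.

LRU simulation (capacity=8):
  1. access 3: MISS. Cache (LRU->MRU): [3]
  2. access 99: MISS. Cache (LRU->MRU): [3 99]
  3. access 3: HIT. Cache (LRU->MRU): [99 3]
  4. access 99: HIT. Cache (LRU->MRU): [3 99]
  5. access 3: HIT. Cache (LRU->MRU): [99 3]
  6. access 99: HIT. Cache (LRU->MRU): [3 99]
  7. access 49: MISS. Cache (LRU->MRU): [3 99 49]
  8. access 3: HIT. Cache (LRU->MRU): [99 49 3]
  9. access 29: MISS. Cache (LRU->MRU): [99 49 3 29]
  10. access 99: HIT. Cache (LRU->MRU): [49 3 29 99]
  11. access 29: HIT. Cache (LRU->MRU): [49 3 99 29]
  12. access 99: HIT. Cache (LRU->MRU): [49 3 29 99]
  13. access 43: MISS. Cache (LRU->MRU): [49 3 29 99 43]
  14. access 96: MISS. Cache (LRU->MRU): [49 3 29 99 43 96]
  15. access 99: HIT. Cache (LRU->MRU): [49 3 29 43 96 99]
  16. access 26: MISS. Cache (LRU->MRU): [49 3 29 43 96 99 26]
  17. access 43: HIT. Cache (LRU->MRU): [49 3 29 96 99 26 43]
  18. access 96: HIT. Cache (LRU->MRU): [49 3 29 99 26 43 96]
  19. access 96: HIT. Cache (LRU->MRU): [49 3 29 99 26 43 96]
  20. access 49: HIT. Cache (LRU->MRU): [3 29 99 26 43 96 49]
  21. access 99: HIT. Cache (LRU->MRU): [3 29 26 43 96 49 99]
  22. access 99: HIT. Cache (LRU->MRU): [3 29 26 43 96 49 99]
  23. access 49: HIT. Cache (LRU->MRU): [3 29 26 43 96 99 49]
  24. access 99: HIT. Cache (LRU->MRU): [3 29 26 43 96 49 99]
  25. access 99: HIT. Cache (LRU->MRU): [3 29 26 43 96 49 99]
  26. access 49: HIT. Cache (LRU->MRU): [3 29 26 43 96 99 49]
  27. access 60: MISS. Cache (LRU->MRU): [3 29 26 43 96 99 49 60]
  28. access 43: HIT. Cache (LRU->MRU): [3 29 26 96 99 49 60 43]
  29. access 67: MISS, evict 3. Cache (LRU->MRU): [29 26 96 99 49 60 43 67]
Total: 20 hits, 9 misses, 1 evictions

Answer: 1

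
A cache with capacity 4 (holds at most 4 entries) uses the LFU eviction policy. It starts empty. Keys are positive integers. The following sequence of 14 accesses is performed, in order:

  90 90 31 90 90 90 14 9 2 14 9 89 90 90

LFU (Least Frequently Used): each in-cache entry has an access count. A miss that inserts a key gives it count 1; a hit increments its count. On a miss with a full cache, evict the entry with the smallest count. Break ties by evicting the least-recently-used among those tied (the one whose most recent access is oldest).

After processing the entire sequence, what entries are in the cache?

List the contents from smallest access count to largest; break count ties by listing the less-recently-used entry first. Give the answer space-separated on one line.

LFU simulation (capacity=4):
  1. access 90: MISS. Cache: [90(c=1)]
  2. access 90: HIT, count now 2. Cache: [90(c=2)]
  3. access 31: MISS. Cache: [31(c=1) 90(c=2)]
  4. access 90: HIT, count now 3. Cache: [31(c=1) 90(c=3)]
  5. access 90: HIT, count now 4. Cache: [31(c=1) 90(c=4)]
  6. access 90: HIT, count now 5. Cache: [31(c=1) 90(c=5)]
  7. access 14: MISS. Cache: [31(c=1) 14(c=1) 90(c=5)]
  8. access 9: MISS. Cache: [31(c=1) 14(c=1) 9(c=1) 90(c=5)]
  9. access 2: MISS, evict 31(c=1). Cache: [14(c=1) 9(c=1) 2(c=1) 90(c=5)]
  10. access 14: HIT, count now 2. Cache: [9(c=1) 2(c=1) 14(c=2) 90(c=5)]
  11. access 9: HIT, count now 2. Cache: [2(c=1) 14(c=2) 9(c=2) 90(c=5)]
  12. access 89: MISS, evict 2(c=1). Cache: [89(c=1) 14(c=2) 9(c=2) 90(c=5)]
  13. access 90: HIT, count now 6. Cache: [89(c=1) 14(c=2) 9(c=2) 90(c=6)]
  14. access 90: HIT, count now 7. Cache: [89(c=1) 14(c=2) 9(c=2) 90(c=7)]
Total: 8 hits, 6 misses, 2 evictions

Answer: 89 14 9 90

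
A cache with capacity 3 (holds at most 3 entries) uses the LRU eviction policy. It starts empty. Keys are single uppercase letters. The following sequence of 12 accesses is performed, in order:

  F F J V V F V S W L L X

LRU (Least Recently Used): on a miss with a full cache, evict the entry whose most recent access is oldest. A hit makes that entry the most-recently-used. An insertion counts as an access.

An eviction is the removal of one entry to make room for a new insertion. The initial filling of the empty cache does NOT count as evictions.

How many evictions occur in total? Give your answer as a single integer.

LRU simulation (capacity=3):
  1. access F: MISS. Cache (LRU->MRU): [F]
  2. access F: HIT. Cache (LRU->MRU): [F]
  3. access J: MISS. Cache (LRU->MRU): [F J]
  4. access V: MISS. Cache (LRU->MRU): [F J V]
  5. access V: HIT. Cache (LRU->MRU): [F J V]
  6. access F: HIT. Cache (LRU->MRU): [J V F]
  7. access V: HIT. Cache (LRU->MRU): [J F V]
  8. access S: MISS, evict J. Cache (LRU->MRU): [F V S]
  9. access W: MISS, evict F. Cache (LRU->MRU): [V S W]
  10. access L: MISS, evict V. Cache (LRU->MRU): [S W L]
  11. access L: HIT. Cache (LRU->MRU): [S W L]
  12. access X: MISS, evict S. Cache (LRU->MRU): [W L X]
Total: 5 hits, 7 misses, 4 evictions

Answer: 4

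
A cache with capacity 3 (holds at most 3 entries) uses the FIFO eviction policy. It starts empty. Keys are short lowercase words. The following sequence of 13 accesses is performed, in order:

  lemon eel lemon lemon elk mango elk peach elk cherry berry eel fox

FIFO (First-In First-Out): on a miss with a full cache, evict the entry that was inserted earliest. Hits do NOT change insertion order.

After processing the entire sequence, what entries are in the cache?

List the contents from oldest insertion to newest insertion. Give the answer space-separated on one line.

FIFO simulation (capacity=3):
  1. access lemon: MISS. Cache (old->new): [lemon]
  2. access eel: MISS. Cache (old->new): [lemon eel]
  3. access lemon: HIT. Cache (old->new): [lemon eel]
  4. access lemon: HIT. Cache (old->new): [lemon eel]
  5. access elk: MISS. Cache (old->new): [lemon eel elk]
  6. access mango: MISS, evict lemon. Cache (old->new): [eel elk mango]
  7. access elk: HIT. Cache (old->new): [eel elk mango]
  8. access peach: MISS, evict eel. Cache (old->new): [elk mango peach]
  9. access elk: HIT. Cache (old->new): [elk mango peach]
  10. access cherry: MISS, evict elk. Cache (old->new): [mango peach cherry]
  11. access berry: MISS, evict mango. Cache (old->new): [peach cherry berry]
  12. access eel: MISS, evict peach. Cache (old->new): [cherry berry eel]
  13. access fox: MISS, evict cherry. Cache (old->new): [berry eel fox]
Total: 4 hits, 9 misses, 6 evictions

Answer: berry eel fox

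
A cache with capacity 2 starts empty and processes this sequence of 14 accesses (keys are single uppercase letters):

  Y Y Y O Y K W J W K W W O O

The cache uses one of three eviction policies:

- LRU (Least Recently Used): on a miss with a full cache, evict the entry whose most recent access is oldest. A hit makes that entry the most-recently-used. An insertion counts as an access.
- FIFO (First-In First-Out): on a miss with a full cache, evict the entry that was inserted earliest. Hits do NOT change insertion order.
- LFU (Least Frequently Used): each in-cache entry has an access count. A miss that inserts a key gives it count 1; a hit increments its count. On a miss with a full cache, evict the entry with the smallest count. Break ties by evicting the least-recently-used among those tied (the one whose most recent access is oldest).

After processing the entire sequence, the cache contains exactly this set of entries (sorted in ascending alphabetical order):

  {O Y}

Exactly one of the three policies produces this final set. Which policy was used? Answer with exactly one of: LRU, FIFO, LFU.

Simulating under each policy and comparing final sets:
  LRU: final set = {O W} -> differs
  FIFO: final set = {O W} -> differs
  LFU: final set = {O Y} -> MATCHES target
Only LFU produces the target set.

Answer: LFU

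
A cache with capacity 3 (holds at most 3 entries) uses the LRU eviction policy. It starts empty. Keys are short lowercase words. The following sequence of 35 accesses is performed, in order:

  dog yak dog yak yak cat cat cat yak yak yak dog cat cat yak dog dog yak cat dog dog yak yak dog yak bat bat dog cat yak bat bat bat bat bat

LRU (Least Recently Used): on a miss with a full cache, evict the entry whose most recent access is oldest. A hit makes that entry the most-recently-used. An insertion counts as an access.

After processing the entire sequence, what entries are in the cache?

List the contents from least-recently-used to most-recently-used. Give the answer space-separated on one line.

Answer: cat yak bat

Derivation:
LRU simulation (capacity=3):
  1. access dog: MISS. Cache (LRU->MRU): [dog]
  2. access yak: MISS. Cache (LRU->MRU): [dog yak]
  3. access dog: HIT. Cache (LRU->MRU): [yak dog]
  4. access yak: HIT. Cache (LRU->MRU): [dog yak]
  5. access yak: HIT. Cache (LRU->MRU): [dog yak]
  6. access cat: MISS. Cache (LRU->MRU): [dog yak cat]
  7. access cat: HIT. Cache (LRU->MRU): [dog yak cat]
  8. access cat: HIT. Cache (LRU->MRU): [dog yak cat]
  9. access yak: HIT. Cache (LRU->MRU): [dog cat yak]
  10. access yak: HIT. Cache (LRU->MRU): [dog cat yak]
  11. access yak: HIT. Cache (LRU->MRU): [dog cat yak]
  12. access dog: HIT. Cache (LRU->MRU): [cat yak dog]
  13. access cat: HIT. Cache (LRU->MRU): [yak dog cat]
  14. access cat: HIT. Cache (LRU->MRU): [yak dog cat]
  15. access yak: HIT. Cache (LRU->MRU): [dog cat yak]
  16. access dog: HIT. Cache (LRU->MRU): [cat yak dog]
  17. access dog: HIT. Cache (LRU->MRU): [cat yak dog]
  18. access yak: HIT. Cache (LRU->MRU): [cat dog yak]
  19. access cat: HIT. Cache (LRU->MRU): [dog yak cat]
  20. access dog: HIT. Cache (LRU->MRU): [yak cat dog]
  21. access dog: HIT. Cache (LRU->MRU): [yak cat dog]
  22. access yak: HIT. Cache (LRU->MRU): [cat dog yak]
  23. access yak: HIT. Cache (LRU->MRU): [cat dog yak]
  24. access dog: HIT. Cache (LRU->MRU): [cat yak dog]
  25. access yak: HIT. Cache (LRU->MRU): [cat dog yak]
  26. access bat: MISS, evict cat. Cache (LRU->MRU): [dog yak bat]
  27. access bat: HIT. Cache (LRU->MRU): [dog yak bat]
  28. access dog: HIT. Cache (LRU->MRU): [yak bat dog]
  29. access cat: MISS, evict yak. Cache (LRU->MRU): [bat dog cat]
  30. access yak: MISS, evict bat. Cache (LRU->MRU): [dog cat yak]
  31. access bat: MISS, evict dog. Cache (LRU->MRU): [cat yak bat]
  32. access bat: HIT. Cache (LRU->MRU): [cat yak bat]
  33. access bat: HIT. Cache (LRU->MRU): [cat yak bat]
  34. access bat: HIT. Cache (LRU->MRU): [cat yak bat]
  35. access bat: HIT. Cache (LRU->MRU): [cat yak bat]
Total: 28 hits, 7 misses, 4 evictions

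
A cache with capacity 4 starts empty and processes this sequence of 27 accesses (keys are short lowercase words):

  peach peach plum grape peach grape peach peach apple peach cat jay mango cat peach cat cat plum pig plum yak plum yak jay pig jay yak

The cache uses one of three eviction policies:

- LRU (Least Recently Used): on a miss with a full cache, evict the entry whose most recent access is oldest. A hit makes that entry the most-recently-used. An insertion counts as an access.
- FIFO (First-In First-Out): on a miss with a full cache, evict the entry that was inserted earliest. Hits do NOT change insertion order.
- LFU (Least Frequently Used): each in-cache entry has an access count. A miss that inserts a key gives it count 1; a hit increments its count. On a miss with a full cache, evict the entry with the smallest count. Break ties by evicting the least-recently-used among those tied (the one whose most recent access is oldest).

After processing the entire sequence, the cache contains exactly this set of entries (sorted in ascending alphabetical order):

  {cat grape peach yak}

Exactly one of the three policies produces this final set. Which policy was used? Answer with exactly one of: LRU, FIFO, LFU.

Answer: LFU

Derivation:
Simulating under each policy and comparing final sets:
  LRU: final set = {jay pig plum yak} -> differs
  FIFO: final set = {jay pig plum yak} -> differs
  LFU: final set = {cat grape peach yak} -> MATCHES target
Only LFU produces the target set.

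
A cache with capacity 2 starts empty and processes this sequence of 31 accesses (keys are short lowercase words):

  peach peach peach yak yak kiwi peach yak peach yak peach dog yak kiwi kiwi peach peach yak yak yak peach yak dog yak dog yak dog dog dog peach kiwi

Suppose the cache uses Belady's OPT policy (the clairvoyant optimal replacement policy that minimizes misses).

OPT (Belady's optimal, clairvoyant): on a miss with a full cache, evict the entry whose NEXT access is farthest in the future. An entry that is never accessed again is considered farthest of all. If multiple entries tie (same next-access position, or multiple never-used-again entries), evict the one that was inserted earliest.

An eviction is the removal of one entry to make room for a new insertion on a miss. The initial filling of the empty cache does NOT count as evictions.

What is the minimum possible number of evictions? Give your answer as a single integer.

OPT (Belady) simulation (capacity=2):
  1. access peach: MISS. Cache: [peach]
  2. access peach: HIT. Next use of peach: step 3. Cache: [peach]
  3. access peach: HIT. Next use of peach: step 7. Cache: [peach]
  4. access yak: MISS. Cache: [peach yak]
  5. access yak: HIT. Next use of yak: step 8. Cache: [peach yak]
  6. access kiwi: MISS, evict yak (next use: step 8). Cache: [peach kiwi]
  7. access peach: HIT. Next use of peach: step 9. Cache: [peach kiwi]
  8. access yak: MISS, evict kiwi (next use: step 14). Cache: [peach yak]
  9. access peach: HIT. Next use of peach: step 11. Cache: [peach yak]
  10. access yak: HIT. Next use of yak: step 13. Cache: [peach yak]
  11. access peach: HIT. Next use of peach: step 16. Cache: [peach yak]
  12. access dog: MISS, evict peach (next use: step 16). Cache: [yak dog]
  13. access yak: HIT. Next use of yak: step 18. Cache: [yak dog]
  14. access kiwi: MISS, evict dog (next use: step 23). Cache: [yak kiwi]
  15. access kiwi: HIT. Next use of kiwi: step 31. Cache: [yak kiwi]
  16. access peach: MISS, evict kiwi (next use: step 31). Cache: [yak peach]
  17. access peach: HIT. Next use of peach: step 21. Cache: [yak peach]
  18. access yak: HIT. Next use of yak: step 19. Cache: [yak peach]
  19. access yak: HIT. Next use of yak: step 20. Cache: [yak peach]
  20. access yak: HIT. Next use of yak: step 22. Cache: [yak peach]
  21. access peach: HIT. Next use of peach: step 30. Cache: [yak peach]
  22. access yak: HIT. Next use of yak: step 24. Cache: [yak peach]
  23. access dog: MISS, evict peach (next use: step 30). Cache: [yak dog]
  24. access yak: HIT. Next use of yak: step 26. Cache: [yak dog]
  25. access dog: HIT. Next use of dog: step 27. Cache: [yak dog]
  26. access yak: HIT. Next use of yak: never. Cache: [yak dog]
  27. access dog: HIT. Next use of dog: step 28. Cache: [yak dog]
  28. access dog: HIT. Next use of dog: step 29. Cache: [yak dog]
  29. access dog: HIT. Next use of dog: never. Cache: [yak dog]
  30. access peach: MISS, evict yak (next use: never). Cache: [dog peach]
  31. access kiwi: MISS, evict dog (next use: never). Cache: [peach kiwi]
Total: 21 hits, 10 misses, 8 evictions

Answer: 8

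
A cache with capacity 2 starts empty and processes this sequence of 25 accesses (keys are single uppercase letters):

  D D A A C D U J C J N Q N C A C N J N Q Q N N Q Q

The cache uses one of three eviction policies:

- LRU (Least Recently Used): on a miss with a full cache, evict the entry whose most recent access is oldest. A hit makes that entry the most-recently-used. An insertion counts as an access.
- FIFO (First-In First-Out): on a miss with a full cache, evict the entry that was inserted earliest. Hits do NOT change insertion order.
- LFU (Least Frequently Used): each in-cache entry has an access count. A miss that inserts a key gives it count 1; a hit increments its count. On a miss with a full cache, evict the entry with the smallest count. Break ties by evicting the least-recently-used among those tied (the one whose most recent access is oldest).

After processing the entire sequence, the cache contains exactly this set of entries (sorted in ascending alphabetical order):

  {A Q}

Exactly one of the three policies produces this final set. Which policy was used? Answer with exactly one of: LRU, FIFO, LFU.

Answer: LFU

Derivation:
Simulating under each policy and comparing final sets:
  LRU: final set = {N Q} -> differs
  FIFO: final set = {N Q} -> differs
  LFU: final set = {A Q} -> MATCHES target
Only LFU produces the target set.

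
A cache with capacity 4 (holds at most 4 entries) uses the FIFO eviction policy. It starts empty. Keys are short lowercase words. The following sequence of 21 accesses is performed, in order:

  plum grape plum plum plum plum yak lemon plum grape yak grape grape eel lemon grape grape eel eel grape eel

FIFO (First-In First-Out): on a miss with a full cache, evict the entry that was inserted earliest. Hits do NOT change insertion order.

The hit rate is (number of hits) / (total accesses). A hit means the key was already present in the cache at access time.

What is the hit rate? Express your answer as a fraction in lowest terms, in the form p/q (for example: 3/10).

Answer: 16/21

Derivation:
FIFO simulation (capacity=4):
  1. access plum: MISS. Cache (old->new): [plum]
  2. access grape: MISS. Cache (old->new): [plum grape]
  3. access plum: HIT. Cache (old->new): [plum grape]
  4. access plum: HIT. Cache (old->new): [plum grape]
  5. access plum: HIT. Cache (old->new): [plum grape]
  6. access plum: HIT. Cache (old->new): [plum grape]
  7. access yak: MISS. Cache (old->new): [plum grape yak]
  8. access lemon: MISS. Cache (old->new): [plum grape yak lemon]
  9. access plum: HIT. Cache (old->new): [plum grape yak lemon]
  10. access grape: HIT. Cache (old->new): [plum grape yak lemon]
  11. access yak: HIT. Cache (old->new): [plum grape yak lemon]
  12. access grape: HIT. Cache (old->new): [plum grape yak lemon]
  13. access grape: HIT. Cache (old->new): [plum grape yak lemon]
  14. access eel: MISS, evict plum. Cache (old->new): [grape yak lemon eel]
  15. access lemon: HIT. Cache (old->new): [grape yak lemon eel]
  16. access grape: HIT. Cache (old->new): [grape yak lemon eel]
  17. access grape: HIT. Cache (old->new): [grape yak lemon eel]
  18. access eel: HIT. Cache (old->new): [grape yak lemon eel]
  19. access eel: HIT. Cache (old->new): [grape yak lemon eel]
  20. access grape: HIT. Cache (old->new): [grape yak lemon eel]
  21. access eel: HIT. Cache (old->new): [grape yak lemon eel]
Total: 16 hits, 5 misses, 1 evictions

Hit rate = 16/21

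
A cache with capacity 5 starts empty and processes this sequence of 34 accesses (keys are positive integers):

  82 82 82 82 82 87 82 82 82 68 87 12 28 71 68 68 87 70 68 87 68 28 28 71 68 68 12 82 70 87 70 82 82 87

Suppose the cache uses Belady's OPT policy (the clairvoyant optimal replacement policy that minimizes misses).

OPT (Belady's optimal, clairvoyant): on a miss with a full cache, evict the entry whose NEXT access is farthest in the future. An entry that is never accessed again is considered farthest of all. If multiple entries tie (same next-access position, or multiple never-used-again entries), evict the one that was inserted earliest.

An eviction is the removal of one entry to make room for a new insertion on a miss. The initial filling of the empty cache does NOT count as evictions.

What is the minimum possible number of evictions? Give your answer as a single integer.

Answer: 4

Derivation:
OPT (Belady) simulation (capacity=5):
  1. access 82: MISS. Cache: [82]
  2. access 82: HIT. Next use of 82: step 3. Cache: [82]
  3. access 82: HIT. Next use of 82: step 4. Cache: [82]
  4. access 82: HIT. Next use of 82: step 5. Cache: [82]
  5. access 82: HIT. Next use of 82: step 7. Cache: [82]
  6. access 87: MISS. Cache: [82 87]
  7. access 82: HIT. Next use of 82: step 8. Cache: [82 87]
  8. access 82: HIT. Next use of 82: step 9. Cache: [82 87]
  9. access 82: HIT. Next use of 82: step 28. Cache: [82 87]
  10. access 68: MISS. Cache: [82 87 68]
  11. access 87: HIT. Next use of 87: step 17. Cache: [82 87 68]
  12. access 12: MISS. Cache: [82 87 68 12]
  13. access 28: MISS. Cache: [82 87 68 12 28]
  14. access 71: MISS, evict 82 (next use: step 28). Cache: [87 68 12 28 71]
  15. access 68: HIT. Next use of 68: step 16. Cache: [87 68 12 28 71]
  16. access 68: HIT. Next use of 68: step 19. Cache: [87 68 12 28 71]
  17. access 87: HIT. Next use of 87: step 20. Cache: [87 68 12 28 71]
  18. access 70: MISS, evict 12 (next use: step 27). Cache: [87 68 28 71 70]
  19. access 68: HIT. Next use of 68: step 21. Cache: [87 68 28 71 70]
  20. access 87: HIT. Next use of 87: step 30. Cache: [87 68 28 71 70]
  21. access 68: HIT. Next use of 68: step 25. Cache: [87 68 28 71 70]
  22. access 28: HIT. Next use of 28: step 23. Cache: [87 68 28 71 70]
  23. access 28: HIT. Next use of 28: never. Cache: [87 68 28 71 70]
  24. access 71: HIT. Next use of 71: never. Cache: [87 68 28 71 70]
  25. access 68: HIT. Next use of 68: step 26. Cache: [87 68 28 71 70]
  26. access 68: HIT. Next use of 68: never. Cache: [87 68 28 71 70]
  27. access 12: MISS, evict 68 (next use: never). Cache: [87 28 71 70 12]
  28. access 82: MISS, evict 28 (next use: never). Cache: [87 71 70 12 82]
  29. access 70: HIT. Next use of 70: step 31. Cache: [87 71 70 12 82]
  30. access 87: HIT. Next use of 87: step 34. Cache: [87 71 70 12 82]
  31. access 70: HIT. Next use of 70: never. Cache: [87 71 70 12 82]
  32. access 82: HIT. Next use of 82: step 33. Cache: [87 71 70 12 82]
  33. access 82: HIT. Next use of 82: never. Cache: [87 71 70 12 82]
  34. access 87: HIT. Next use of 87: never. Cache: [87 71 70 12 82]
Total: 25 hits, 9 misses, 4 evictions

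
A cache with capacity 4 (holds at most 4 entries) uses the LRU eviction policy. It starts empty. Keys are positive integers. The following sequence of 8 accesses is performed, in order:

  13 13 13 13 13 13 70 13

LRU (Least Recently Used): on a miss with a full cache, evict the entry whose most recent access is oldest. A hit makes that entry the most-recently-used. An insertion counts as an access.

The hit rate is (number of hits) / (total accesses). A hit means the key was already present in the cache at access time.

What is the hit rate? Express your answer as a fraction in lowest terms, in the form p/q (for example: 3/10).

LRU simulation (capacity=4):
  1. access 13: MISS. Cache (LRU->MRU): [13]
  2. access 13: HIT. Cache (LRU->MRU): [13]
  3. access 13: HIT. Cache (LRU->MRU): [13]
  4. access 13: HIT. Cache (LRU->MRU): [13]
  5. access 13: HIT. Cache (LRU->MRU): [13]
  6. access 13: HIT. Cache (LRU->MRU): [13]
  7. access 70: MISS. Cache (LRU->MRU): [13 70]
  8. access 13: HIT. Cache (LRU->MRU): [70 13]
Total: 6 hits, 2 misses, 0 evictions

Hit rate = 6/8 = 3/4

Answer: 3/4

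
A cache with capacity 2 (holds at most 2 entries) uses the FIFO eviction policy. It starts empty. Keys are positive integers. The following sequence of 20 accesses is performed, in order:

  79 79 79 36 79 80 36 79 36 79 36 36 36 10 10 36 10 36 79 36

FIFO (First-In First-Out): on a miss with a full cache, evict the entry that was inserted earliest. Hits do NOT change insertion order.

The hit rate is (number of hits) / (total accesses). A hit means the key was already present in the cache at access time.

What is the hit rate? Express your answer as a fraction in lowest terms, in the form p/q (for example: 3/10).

Answer: 3/5

Derivation:
FIFO simulation (capacity=2):
  1. access 79: MISS. Cache (old->new): [79]
  2. access 79: HIT. Cache (old->new): [79]
  3. access 79: HIT. Cache (old->new): [79]
  4. access 36: MISS. Cache (old->new): [79 36]
  5. access 79: HIT. Cache (old->new): [79 36]
  6. access 80: MISS, evict 79. Cache (old->new): [36 80]
  7. access 36: HIT. Cache (old->new): [36 80]
  8. access 79: MISS, evict 36. Cache (old->new): [80 79]
  9. access 36: MISS, evict 80. Cache (old->new): [79 36]
  10. access 79: HIT. Cache (old->new): [79 36]
  11. access 36: HIT. Cache (old->new): [79 36]
  12. access 36: HIT. Cache (old->new): [79 36]
  13. access 36: HIT. Cache (old->new): [79 36]
  14. access 10: MISS, evict 79. Cache (old->new): [36 10]
  15. access 10: HIT. Cache (old->new): [36 10]
  16. access 36: HIT. Cache (old->new): [36 10]
  17. access 10: HIT. Cache (old->new): [36 10]
  18. access 36: HIT. Cache (old->new): [36 10]
  19. access 79: MISS, evict 36. Cache (old->new): [10 79]
  20. access 36: MISS, evict 10. Cache (old->new): [79 36]
Total: 12 hits, 8 misses, 6 evictions

Hit rate = 12/20 = 3/5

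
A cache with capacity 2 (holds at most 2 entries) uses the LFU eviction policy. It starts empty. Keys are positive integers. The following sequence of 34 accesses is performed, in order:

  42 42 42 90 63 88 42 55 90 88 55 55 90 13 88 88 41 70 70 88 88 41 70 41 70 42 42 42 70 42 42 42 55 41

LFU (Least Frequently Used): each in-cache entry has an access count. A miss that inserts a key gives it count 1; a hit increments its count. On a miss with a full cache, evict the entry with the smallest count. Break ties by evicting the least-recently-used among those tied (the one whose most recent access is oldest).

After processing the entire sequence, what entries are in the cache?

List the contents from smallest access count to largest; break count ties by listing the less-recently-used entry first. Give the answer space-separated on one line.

LFU simulation (capacity=2):
  1. access 42: MISS. Cache: [42(c=1)]
  2. access 42: HIT, count now 2. Cache: [42(c=2)]
  3. access 42: HIT, count now 3. Cache: [42(c=3)]
  4. access 90: MISS. Cache: [90(c=1) 42(c=3)]
  5. access 63: MISS, evict 90(c=1). Cache: [63(c=1) 42(c=3)]
  6. access 88: MISS, evict 63(c=1). Cache: [88(c=1) 42(c=3)]
  7. access 42: HIT, count now 4. Cache: [88(c=1) 42(c=4)]
  8. access 55: MISS, evict 88(c=1). Cache: [55(c=1) 42(c=4)]
  9. access 90: MISS, evict 55(c=1). Cache: [90(c=1) 42(c=4)]
  10. access 88: MISS, evict 90(c=1). Cache: [88(c=1) 42(c=4)]
  11. access 55: MISS, evict 88(c=1). Cache: [55(c=1) 42(c=4)]
  12. access 55: HIT, count now 2. Cache: [55(c=2) 42(c=4)]
  13. access 90: MISS, evict 55(c=2). Cache: [90(c=1) 42(c=4)]
  14. access 13: MISS, evict 90(c=1). Cache: [13(c=1) 42(c=4)]
  15. access 88: MISS, evict 13(c=1). Cache: [88(c=1) 42(c=4)]
  16. access 88: HIT, count now 2. Cache: [88(c=2) 42(c=4)]
  17. access 41: MISS, evict 88(c=2). Cache: [41(c=1) 42(c=4)]
  18. access 70: MISS, evict 41(c=1). Cache: [70(c=1) 42(c=4)]
  19. access 70: HIT, count now 2. Cache: [70(c=2) 42(c=4)]
  20. access 88: MISS, evict 70(c=2). Cache: [88(c=1) 42(c=4)]
  21. access 88: HIT, count now 2. Cache: [88(c=2) 42(c=4)]
  22. access 41: MISS, evict 88(c=2). Cache: [41(c=1) 42(c=4)]
  23. access 70: MISS, evict 41(c=1). Cache: [70(c=1) 42(c=4)]
  24. access 41: MISS, evict 70(c=1). Cache: [41(c=1) 42(c=4)]
  25. access 70: MISS, evict 41(c=1). Cache: [70(c=1) 42(c=4)]
  26. access 42: HIT, count now 5. Cache: [70(c=1) 42(c=5)]
  27. access 42: HIT, count now 6. Cache: [70(c=1) 42(c=6)]
  28. access 42: HIT, count now 7. Cache: [70(c=1) 42(c=7)]
  29. access 70: HIT, count now 2. Cache: [70(c=2) 42(c=7)]
  30. access 42: HIT, count now 8. Cache: [70(c=2) 42(c=8)]
  31. access 42: HIT, count now 9. Cache: [70(c=2) 42(c=9)]
  32. access 42: HIT, count now 10. Cache: [70(c=2) 42(c=10)]
  33. access 55: MISS, evict 70(c=2). Cache: [55(c=1) 42(c=10)]
  34. access 41: MISS, evict 55(c=1). Cache: [41(c=1) 42(c=10)]
Total: 14 hits, 20 misses, 18 evictions

Answer: 41 42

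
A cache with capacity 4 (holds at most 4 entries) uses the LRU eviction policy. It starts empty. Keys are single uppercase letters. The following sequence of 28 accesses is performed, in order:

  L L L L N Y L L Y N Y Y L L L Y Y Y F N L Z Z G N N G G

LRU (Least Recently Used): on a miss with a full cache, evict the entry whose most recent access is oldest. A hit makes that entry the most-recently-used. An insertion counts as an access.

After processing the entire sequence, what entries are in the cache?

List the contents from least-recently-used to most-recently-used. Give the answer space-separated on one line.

LRU simulation (capacity=4):
  1. access L: MISS. Cache (LRU->MRU): [L]
  2. access L: HIT. Cache (LRU->MRU): [L]
  3. access L: HIT. Cache (LRU->MRU): [L]
  4. access L: HIT. Cache (LRU->MRU): [L]
  5. access N: MISS. Cache (LRU->MRU): [L N]
  6. access Y: MISS. Cache (LRU->MRU): [L N Y]
  7. access L: HIT. Cache (LRU->MRU): [N Y L]
  8. access L: HIT. Cache (LRU->MRU): [N Y L]
  9. access Y: HIT. Cache (LRU->MRU): [N L Y]
  10. access N: HIT. Cache (LRU->MRU): [L Y N]
  11. access Y: HIT. Cache (LRU->MRU): [L N Y]
  12. access Y: HIT. Cache (LRU->MRU): [L N Y]
  13. access L: HIT. Cache (LRU->MRU): [N Y L]
  14. access L: HIT. Cache (LRU->MRU): [N Y L]
  15. access L: HIT. Cache (LRU->MRU): [N Y L]
  16. access Y: HIT. Cache (LRU->MRU): [N L Y]
  17. access Y: HIT. Cache (LRU->MRU): [N L Y]
  18. access Y: HIT. Cache (LRU->MRU): [N L Y]
  19. access F: MISS. Cache (LRU->MRU): [N L Y F]
  20. access N: HIT. Cache (LRU->MRU): [L Y F N]
  21. access L: HIT. Cache (LRU->MRU): [Y F N L]
  22. access Z: MISS, evict Y. Cache (LRU->MRU): [F N L Z]
  23. access Z: HIT. Cache (LRU->MRU): [F N L Z]
  24. access G: MISS, evict F. Cache (LRU->MRU): [N L Z G]
  25. access N: HIT. Cache (LRU->MRU): [L Z G N]
  26. access N: HIT. Cache (LRU->MRU): [L Z G N]
  27. access G: HIT. Cache (LRU->MRU): [L Z N G]
  28. access G: HIT. Cache (LRU->MRU): [L Z N G]
Total: 22 hits, 6 misses, 2 evictions

Answer: L Z N G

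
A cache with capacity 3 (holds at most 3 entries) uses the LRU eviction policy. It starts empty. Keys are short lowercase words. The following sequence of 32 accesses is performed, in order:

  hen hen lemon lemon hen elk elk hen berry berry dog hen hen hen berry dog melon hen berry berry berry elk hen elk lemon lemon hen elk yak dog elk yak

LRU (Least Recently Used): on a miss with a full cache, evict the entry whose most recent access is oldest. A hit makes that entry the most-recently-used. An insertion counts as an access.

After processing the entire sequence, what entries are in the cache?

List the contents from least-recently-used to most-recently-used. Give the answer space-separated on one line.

Answer: dog elk yak

Derivation:
LRU simulation (capacity=3):
  1. access hen: MISS. Cache (LRU->MRU): [hen]
  2. access hen: HIT. Cache (LRU->MRU): [hen]
  3. access lemon: MISS. Cache (LRU->MRU): [hen lemon]
  4. access lemon: HIT. Cache (LRU->MRU): [hen lemon]
  5. access hen: HIT. Cache (LRU->MRU): [lemon hen]
  6. access elk: MISS. Cache (LRU->MRU): [lemon hen elk]
  7. access elk: HIT. Cache (LRU->MRU): [lemon hen elk]
  8. access hen: HIT. Cache (LRU->MRU): [lemon elk hen]
  9. access berry: MISS, evict lemon. Cache (LRU->MRU): [elk hen berry]
  10. access berry: HIT. Cache (LRU->MRU): [elk hen berry]
  11. access dog: MISS, evict elk. Cache (LRU->MRU): [hen berry dog]
  12. access hen: HIT. Cache (LRU->MRU): [berry dog hen]
  13. access hen: HIT. Cache (LRU->MRU): [berry dog hen]
  14. access hen: HIT. Cache (LRU->MRU): [berry dog hen]
  15. access berry: HIT. Cache (LRU->MRU): [dog hen berry]
  16. access dog: HIT. Cache (LRU->MRU): [hen berry dog]
  17. access melon: MISS, evict hen. Cache (LRU->MRU): [berry dog melon]
  18. access hen: MISS, evict berry. Cache (LRU->MRU): [dog melon hen]
  19. access berry: MISS, evict dog. Cache (LRU->MRU): [melon hen berry]
  20. access berry: HIT. Cache (LRU->MRU): [melon hen berry]
  21. access berry: HIT. Cache (LRU->MRU): [melon hen berry]
  22. access elk: MISS, evict melon. Cache (LRU->MRU): [hen berry elk]
  23. access hen: HIT. Cache (LRU->MRU): [berry elk hen]
  24. access elk: HIT. Cache (LRU->MRU): [berry hen elk]
  25. access lemon: MISS, evict berry. Cache (LRU->MRU): [hen elk lemon]
  26. access lemon: HIT. Cache (LRU->MRU): [hen elk lemon]
  27. access hen: HIT. Cache (LRU->MRU): [elk lemon hen]
  28. access elk: HIT. Cache (LRU->MRU): [lemon hen elk]
  29. access yak: MISS, evict lemon. Cache (LRU->MRU): [hen elk yak]
  30. access dog: MISS, evict hen. Cache (LRU->MRU): [elk yak dog]
  31. access elk: HIT. Cache (LRU->MRU): [yak dog elk]
  32. access yak: HIT. Cache (LRU->MRU): [dog elk yak]
Total: 20 hits, 12 misses, 9 evictions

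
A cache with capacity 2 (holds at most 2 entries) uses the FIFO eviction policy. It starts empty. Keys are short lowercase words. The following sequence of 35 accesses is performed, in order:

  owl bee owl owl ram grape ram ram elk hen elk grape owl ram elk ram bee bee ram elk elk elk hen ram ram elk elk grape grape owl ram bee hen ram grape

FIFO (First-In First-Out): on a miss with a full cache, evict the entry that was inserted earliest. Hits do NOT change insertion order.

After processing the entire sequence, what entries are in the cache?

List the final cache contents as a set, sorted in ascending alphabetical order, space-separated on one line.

Answer: grape ram

Derivation:
FIFO simulation (capacity=2):
  1. access owl: MISS. Cache (old->new): [owl]
  2. access bee: MISS. Cache (old->new): [owl bee]
  3. access owl: HIT. Cache (old->new): [owl bee]
  4. access owl: HIT. Cache (old->new): [owl bee]
  5. access ram: MISS, evict owl. Cache (old->new): [bee ram]
  6. access grape: MISS, evict bee. Cache (old->new): [ram grape]
  7. access ram: HIT. Cache (old->new): [ram grape]
  8. access ram: HIT. Cache (old->new): [ram grape]
  9. access elk: MISS, evict ram. Cache (old->new): [grape elk]
  10. access hen: MISS, evict grape. Cache (old->new): [elk hen]
  11. access elk: HIT. Cache (old->new): [elk hen]
  12. access grape: MISS, evict elk. Cache (old->new): [hen grape]
  13. access owl: MISS, evict hen. Cache (old->new): [grape owl]
  14. access ram: MISS, evict grape. Cache (old->new): [owl ram]
  15. access elk: MISS, evict owl. Cache (old->new): [ram elk]
  16. access ram: HIT. Cache (old->new): [ram elk]
  17. access bee: MISS, evict ram. Cache (old->new): [elk bee]
  18. access bee: HIT. Cache (old->new): [elk bee]
  19. access ram: MISS, evict elk. Cache (old->new): [bee ram]
  20. access elk: MISS, evict bee. Cache (old->new): [ram elk]
  21. access elk: HIT. Cache (old->new): [ram elk]
  22. access elk: HIT. Cache (old->new): [ram elk]
  23. access hen: MISS, evict ram. Cache (old->new): [elk hen]
  24. access ram: MISS, evict elk. Cache (old->new): [hen ram]
  25. access ram: HIT. Cache (old->new): [hen ram]
  26. access elk: MISS, evict hen. Cache (old->new): [ram elk]
  27. access elk: HIT. Cache (old->new): [ram elk]
  28. access grape: MISS, evict ram. Cache (old->new): [elk grape]
  29. access grape: HIT. Cache (old->new): [elk grape]
  30. access owl: MISS, evict elk. Cache (old->new): [grape owl]
  31. access ram: MISS, evict grape. Cache (old->new): [owl ram]
  32. access bee: MISS, evict owl. Cache (old->new): [ram bee]
  33. access hen: MISS, evict ram. Cache (old->new): [bee hen]
  34. access ram: MISS, evict bee. Cache (old->new): [hen ram]
  35. access grape: MISS, evict hen. Cache (old->new): [ram grape]
Total: 12 hits, 23 misses, 21 evictions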